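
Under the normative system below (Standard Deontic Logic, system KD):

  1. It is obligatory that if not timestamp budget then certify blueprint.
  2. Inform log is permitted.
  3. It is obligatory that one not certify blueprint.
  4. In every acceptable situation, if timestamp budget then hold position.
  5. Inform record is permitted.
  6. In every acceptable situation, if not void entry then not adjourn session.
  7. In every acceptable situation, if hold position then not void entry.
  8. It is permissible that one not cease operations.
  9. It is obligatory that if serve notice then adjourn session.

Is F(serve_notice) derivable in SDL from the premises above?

Yes

Premise 3 states O(¬certify_blueprint) outright.
The contrapositive of premise 1 (O(¬timestamp_budget → certify_blueprint)) is O(¬certify_blueprint → timestamp_budget), and O(¬certify_blueprint) is already established, so O(timestamp_budget).
Applying K to premise 4 (O(timestamp_budget → hold_position)) and O(timestamp_budget) yields O(hold_position).
Applying K to premise 7 (O(hold_position → ¬void_entry)) and O(hold_position) yields O(¬void_entry).
Applying K to premise 6 (O(¬void_entry → ¬adjourn_session)) and O(¬void_entry) yields O(¬adjourn_session).
Premise 9 is O(serve_notice → adjourn_session); contrapositively O(¬adjourn_session → ¬serve_notice). Since O(¬adjourn_session) holds, K gives O(¬serve_notice).
Premises 2, 5, 8 do not contribute to this derivation.
So O(¬serve_notice) holds, i.e. F(serve_notice). The claim follows.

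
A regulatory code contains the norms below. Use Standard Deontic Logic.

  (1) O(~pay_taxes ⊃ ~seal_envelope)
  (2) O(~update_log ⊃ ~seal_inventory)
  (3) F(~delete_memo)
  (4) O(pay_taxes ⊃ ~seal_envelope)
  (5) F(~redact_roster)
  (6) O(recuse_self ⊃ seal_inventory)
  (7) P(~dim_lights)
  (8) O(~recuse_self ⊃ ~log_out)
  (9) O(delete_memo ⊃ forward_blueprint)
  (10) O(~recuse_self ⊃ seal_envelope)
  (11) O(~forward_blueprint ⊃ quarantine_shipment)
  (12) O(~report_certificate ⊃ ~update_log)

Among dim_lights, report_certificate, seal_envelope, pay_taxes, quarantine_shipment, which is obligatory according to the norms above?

report_certificate

Premises 4 and 1 cover both cases: O(pay_taxes ⊃ ~seal_envelope) and O(~pay_taxes ⊃ ~seal_envelope). Since pay_taxes ∨ ~pay_taxes is a tautology, O(~seal_envelope) follows.
Premise 10, O(~recuse_self ⊃ seal_envelope), contraposes to O(~seal_envelope ⊃ recuse_self); with O(~seal_envelope) we get O(recuse_self).
Premise 6 is O(recuse_self ⊃ seal_inventory); since O(recuse_self), deontic closure gives O(seal_inventory).
Premise 2 is O(~update_log ⊃ ~seal_inventory); contrapositively O(seal_inventory ⊃ update_log). Since O(seal_inventory) holds, K gives O(update_log).
The contrapositive of premise 12 (O(~report_certificate ⊃ ~update_log)) is O(update_log ⊃ report_certificate), and O(update_log) is already established, so O(report_certificate).
So O(report_certificate) holds — report_certificate is obligatory. None of the other listed options is made obligatory by any chain of premises.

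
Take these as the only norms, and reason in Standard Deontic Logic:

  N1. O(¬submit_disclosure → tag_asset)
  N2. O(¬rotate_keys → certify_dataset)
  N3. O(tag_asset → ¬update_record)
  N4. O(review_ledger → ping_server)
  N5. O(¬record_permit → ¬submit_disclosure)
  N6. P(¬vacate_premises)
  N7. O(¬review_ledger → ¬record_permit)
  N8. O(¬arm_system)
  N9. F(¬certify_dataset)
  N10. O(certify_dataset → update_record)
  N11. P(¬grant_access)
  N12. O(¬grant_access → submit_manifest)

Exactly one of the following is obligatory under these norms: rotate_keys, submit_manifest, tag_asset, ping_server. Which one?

ping_server

Premise 9 is F(¬certify_dataset), i.e. O(certify_dataset).
Applying K to premise 10 (O(certify_dataset → update_record)) and O(certify_dataset) yields O(update_record).
The contrapositive of premise 3 (O(tag_asset → ¬update_record)) is O(update_record → ¬tag_asset), and O(update_record) is already established, so O(¬tag_asset).
The contrapositive of premise 1 (O(¬submit_disclosure → tag_asset)) is O(¬tag_asset → submit_disclosure), and O(¬tag_asset) is already established, so O(submit_disclosure).
The contrapositive of premise 5 (O(¬record_permit → ¬submit_disclosure)) is O(submit_disclosure → record_permit), and O(submit_disclosure) is already established, so O(record_permit).
Premise 7, O(¬review_ledger → ¬record_permit), contraposes to O(record_permit → review_ledger); with O(record_permit) we get O(review_ledger).
Applying K to premise 4 (O(review_ledger → ping_server)) and O(review_ledger) yields O(ping_server).
So O(ping_server) holds — ping_server is obligatory. None of the other listed options is made obligatory by any chain of premises.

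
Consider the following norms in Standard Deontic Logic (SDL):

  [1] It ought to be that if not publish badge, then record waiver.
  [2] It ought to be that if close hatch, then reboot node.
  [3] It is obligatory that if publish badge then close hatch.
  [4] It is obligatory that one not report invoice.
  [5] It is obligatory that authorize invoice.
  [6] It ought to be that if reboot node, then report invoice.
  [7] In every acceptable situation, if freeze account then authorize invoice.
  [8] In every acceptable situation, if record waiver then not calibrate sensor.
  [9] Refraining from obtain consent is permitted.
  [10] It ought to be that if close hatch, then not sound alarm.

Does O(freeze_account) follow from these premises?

No

Premise 7 is O(freeze_account → authorize_invoice); even if O(authorize_invoice) held, inferring O(freeze_account) would be affirming the consequent — invalid.
No other premise forces O(freeze_account). An ideal world satisfying every premise can still have freeze_account false, so O(freeze_account) is not derivable.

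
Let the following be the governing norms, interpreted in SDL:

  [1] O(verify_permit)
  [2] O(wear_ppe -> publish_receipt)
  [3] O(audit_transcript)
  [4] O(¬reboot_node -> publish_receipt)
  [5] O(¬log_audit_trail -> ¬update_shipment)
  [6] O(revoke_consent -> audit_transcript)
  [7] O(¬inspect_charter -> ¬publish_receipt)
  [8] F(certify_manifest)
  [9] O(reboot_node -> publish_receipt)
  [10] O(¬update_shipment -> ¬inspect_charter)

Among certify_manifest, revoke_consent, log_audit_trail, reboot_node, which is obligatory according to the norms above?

By case analysis on reboot_node: premise 9 gives O(reboot_node -> publish_receipt) and premise 4 gives O(¬reboot_node -> publish_receipt), so O(publish_receipt) either way.
Premise 7, O(¬inspect_charter -> ¬publish_receipt), contraposes to O(publish_receipt -> inspect_charter); with O(publish_receipt) we get O(inspect_charter).
The contrapositive of premise 10 (O(¬update_shipment -> ¬inspect_charter)) is O(inspect_charter -> update_shipment), and O(inspect_charter) is already established, so O(update_shipment).
Premise 5 is O(¬log_audit_trail -> ¬update_shipment); contrapositively O(update_shipment -> log_audit_trail). Since O(update_shipment) holds, K gives O(log_audit_trail).
So O(log_audit_trail) holds — log_audit_trail is obligatory. None of the other listed options is made obligatory by any chain of premises.

log_audit_trail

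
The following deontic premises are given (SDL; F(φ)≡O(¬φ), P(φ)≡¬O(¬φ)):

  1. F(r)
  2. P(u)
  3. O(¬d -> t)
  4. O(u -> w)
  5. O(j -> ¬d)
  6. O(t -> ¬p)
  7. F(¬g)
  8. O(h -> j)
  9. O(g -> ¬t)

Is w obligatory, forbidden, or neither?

Neither

Premise 4 is O(u -> w), but O(u) is not derivable from the premises (the permission P(u) asserts only ¬O(¬u), not O(u)), so it does not yield O(w).
No premise or chain of K-axiom applications forces O(w), and none forces O(¬w). So w is neither obligatory nor forbidden under these norms.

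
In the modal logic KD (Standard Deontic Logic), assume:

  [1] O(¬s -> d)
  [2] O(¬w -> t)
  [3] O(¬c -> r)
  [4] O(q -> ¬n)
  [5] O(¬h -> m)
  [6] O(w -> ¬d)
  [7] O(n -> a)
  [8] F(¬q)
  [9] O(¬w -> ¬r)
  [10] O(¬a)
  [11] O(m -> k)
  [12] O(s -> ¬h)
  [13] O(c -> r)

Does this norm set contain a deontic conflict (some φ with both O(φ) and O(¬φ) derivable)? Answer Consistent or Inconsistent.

Premise 7 is O(n -> a), but O(n) is not derivable from the premises, so it does not yield O(a).
So O(a) is not derivable, and the apparent clash with O(¬a) does not arise.
A world satisfying every obligation exists (e.g. a=false, c=false, d=false, h=false, k=true, m=true, n=false, q=true, r=true, s=true, t=false, w=true); no atom is both obligatory and forbidden, so the set is consistent.

Consistent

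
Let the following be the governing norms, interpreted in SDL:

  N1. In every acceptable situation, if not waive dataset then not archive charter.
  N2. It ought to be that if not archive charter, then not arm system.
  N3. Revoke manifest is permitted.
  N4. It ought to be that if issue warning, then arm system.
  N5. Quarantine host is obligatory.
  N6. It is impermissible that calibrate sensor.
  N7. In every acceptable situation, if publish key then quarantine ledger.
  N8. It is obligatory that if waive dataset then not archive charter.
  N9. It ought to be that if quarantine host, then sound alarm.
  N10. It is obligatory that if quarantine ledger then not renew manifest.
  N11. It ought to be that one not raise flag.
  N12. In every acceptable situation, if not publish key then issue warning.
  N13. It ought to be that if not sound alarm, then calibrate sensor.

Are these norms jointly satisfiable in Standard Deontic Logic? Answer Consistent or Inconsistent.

Consistent

Premise 13 is O(¬sound_alarm → calibrate_sensor), but O(¬sound_alarm) is not derivable from the premises, so it does not yield O(calibrate_sensor).
So O(calibrate_sensor) is not derivable, and the apparent clash with O(¬calibrate_sensor) does not arise.
A world satisfying every obligation exists (e.g. archive_charter=false, arm_system=false, calibrate_sensor=false, issue_warning=false, publish_key=true, quarantine_host=true, quarantine_ledger=true, raise_flag=false, renew_manifest=false, revoke_manifest=false, sound_alarm=true, waive_dataset=false); no atom is both obligatory and forbidden, so the set is consistent.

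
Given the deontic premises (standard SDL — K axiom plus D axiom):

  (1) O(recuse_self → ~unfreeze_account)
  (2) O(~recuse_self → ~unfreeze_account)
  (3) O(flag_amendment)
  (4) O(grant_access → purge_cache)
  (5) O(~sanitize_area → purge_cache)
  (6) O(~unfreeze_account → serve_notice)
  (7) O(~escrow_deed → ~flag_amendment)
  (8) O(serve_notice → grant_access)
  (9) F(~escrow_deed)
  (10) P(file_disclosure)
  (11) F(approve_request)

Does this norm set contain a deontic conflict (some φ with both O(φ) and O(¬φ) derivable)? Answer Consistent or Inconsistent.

Premise 7 is O(~escrow_deed → ~flag_amendment), but O(~escrow_deed) is not derivable from the premises, so it does not yield O(~flag_amendment).
So O(~flag_amendment) is not derivable, and the apparent clash with O(flag_amendment) does not arise.
A world satisfying every obligation exists (e.g. approve_request=false, escrow_deed=true, file_disclosure=false, flag_amendment=true, grant_access=true, purge_cache=true, recuse_self=false, sanitize_area=false, serve_notice=true, unfreeze_account=false); no atom is both obligatory and forbidden, so the set is consistent.

Consistent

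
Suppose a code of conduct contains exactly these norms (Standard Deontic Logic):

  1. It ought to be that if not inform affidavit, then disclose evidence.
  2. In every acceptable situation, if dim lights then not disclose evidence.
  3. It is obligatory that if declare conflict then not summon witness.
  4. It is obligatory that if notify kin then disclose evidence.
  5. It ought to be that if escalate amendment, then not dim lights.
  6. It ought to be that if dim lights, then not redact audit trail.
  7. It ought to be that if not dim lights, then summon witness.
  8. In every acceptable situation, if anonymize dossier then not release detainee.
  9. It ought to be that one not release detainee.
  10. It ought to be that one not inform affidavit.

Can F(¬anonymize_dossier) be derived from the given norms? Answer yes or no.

No

Premise 8 is O(anonymize_dossier → ¬release_detainee); even if O(¬release_detainee) held, inferring O(anonymize_dossier) would be affirming the consequent — invalid.
No other premise forces O(anonymize_dossier). An ideal world satisfying every premise can still have ¬anonymize_dossier true, so F(¬anonymize_dossier) is not derivable.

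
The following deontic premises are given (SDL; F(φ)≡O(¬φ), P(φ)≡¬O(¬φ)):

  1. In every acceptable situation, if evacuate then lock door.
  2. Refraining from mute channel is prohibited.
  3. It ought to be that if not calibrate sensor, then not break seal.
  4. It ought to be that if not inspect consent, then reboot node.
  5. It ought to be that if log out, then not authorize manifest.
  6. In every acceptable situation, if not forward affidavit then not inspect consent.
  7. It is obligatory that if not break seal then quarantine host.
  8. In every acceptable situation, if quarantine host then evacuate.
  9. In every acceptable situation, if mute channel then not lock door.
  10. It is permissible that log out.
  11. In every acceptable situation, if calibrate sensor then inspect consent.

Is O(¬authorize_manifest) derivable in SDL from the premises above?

No

Premise 5 is O(log_out → ¬authorize_manifest), but O(log_out) is not derivable from the premises (the permission P(log_out) asserts only ¬O(¬log_out), not O(log_out)), so it does not yield O(¬authorize_manifest).
No other premise forces O(¬authorize_manifest). An ideal world satisfying every premise can still have ¬authorize_manifest false, so O(¬authorize_manifest) is not derivable.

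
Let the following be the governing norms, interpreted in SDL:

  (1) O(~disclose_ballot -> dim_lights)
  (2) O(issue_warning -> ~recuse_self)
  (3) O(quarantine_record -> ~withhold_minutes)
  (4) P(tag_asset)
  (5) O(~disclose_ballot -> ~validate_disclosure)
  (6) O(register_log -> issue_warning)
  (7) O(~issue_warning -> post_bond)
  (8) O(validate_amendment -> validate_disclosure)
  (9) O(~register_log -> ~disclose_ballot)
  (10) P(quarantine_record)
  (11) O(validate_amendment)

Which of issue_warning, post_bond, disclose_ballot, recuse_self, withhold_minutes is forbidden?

recuse_self

Premise 11 states O(validate_amendment) outright.
From O(validate_amendment) and premise 8, O(validate_amendment -> validate_disclosure), we obtain O(validate_disclosure).
The contrapositive of premise 5 (O(~disclose_ballot -> ~validate_disclosure)) is O(validate_disclosure -> disclose_ballot), and O(validate_disclosure) is already established, so O(disclose_ballot).
Premise 9, O(~register_log -> ~disclose_ballot), contraposes to O(disclose_ballot -> register_log); with O(disclose_ballot) we get O(register_log).
Premise 6 is O(register_log -> issue_warning); since O(register_log), deontic closure gives O(issue_warning).
From O(issue_warning) and premise 2, O(issue_warning -> ~recuse_self), we obtain O(~recuse_self).
So O(~recuse_self) holds, i.e. recuse_self is forbidden. None of the other listed options is forbidden under the premises.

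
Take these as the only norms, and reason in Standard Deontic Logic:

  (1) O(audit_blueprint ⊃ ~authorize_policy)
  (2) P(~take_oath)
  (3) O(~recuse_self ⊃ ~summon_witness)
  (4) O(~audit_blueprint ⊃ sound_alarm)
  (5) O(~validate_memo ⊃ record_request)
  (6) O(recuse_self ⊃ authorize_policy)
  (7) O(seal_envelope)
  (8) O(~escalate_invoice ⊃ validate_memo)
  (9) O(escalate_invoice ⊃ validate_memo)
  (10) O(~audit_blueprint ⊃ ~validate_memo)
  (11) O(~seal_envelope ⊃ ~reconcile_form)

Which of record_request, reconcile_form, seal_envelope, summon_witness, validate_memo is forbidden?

summon_witness

Premises 9 and 8 are O(escalate_invoice ⊃ validate_memo) and O(~escalate_invoice ⊃ validate_memo); every ideal world satisfies escalate_invoice or ~escalate_invoice, so in either case validate_memo holds — hence O(validate_memo).
The contrapositive of premise 10 (O(~audit_blueprint ⊃ ~validate_memo)) is O(validate_memo ⊃ audit_blueprint), and O(validate_memo) is already established, so O(audit_blueprint).
Applying K to premise 1 (O(audit_blueprint ⊃ ~authorize_policy)) and O(audit_blueprint) yields O(~authorize_policy).
The contrapositive of premise 6 (O(recuse_self ⊃ authorize_policy)) is O(~authorize_policy ⊃ ~recuse_self), and O(~authorize_policy) is already established, so O(~recuse_self).
With premise 3, O(~recuse_self ⊃ ~summon_witness), the K-axiom yields O(~summon_witness).
So O(~summon_witness) holds, i.e. summon_witness is forbidden. None of the other listed options is forbidden under the premises.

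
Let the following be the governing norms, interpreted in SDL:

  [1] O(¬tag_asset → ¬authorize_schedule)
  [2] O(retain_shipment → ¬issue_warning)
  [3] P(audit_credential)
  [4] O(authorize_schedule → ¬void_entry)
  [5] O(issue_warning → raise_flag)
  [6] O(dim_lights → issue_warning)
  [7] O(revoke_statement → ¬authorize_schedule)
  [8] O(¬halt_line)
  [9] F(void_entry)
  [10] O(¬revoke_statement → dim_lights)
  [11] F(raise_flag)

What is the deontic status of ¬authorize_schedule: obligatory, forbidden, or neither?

Obligatory

Premise 11 is F(raise_flag), i.e. O(¬raise_flag).
Premise 5 is O(issue_warning → raise_flag); contrapositively O(¬raise_flag → ¬issue_warning). Since O(¬raise_flag) holds, K gives O(¬issue_warning).
Premise 6, O(dim_lights → issue_warning), contraposes to O(¬issue_warning → ¬dim_lights); with O(¬issue_warning) we get O(¬dim_lights).
Premise 10, O(¬revoke_statement → dim_lights), contraposes to O(¬dim_lights → revoke_statement); with O(¬dim_lights) we get O(revoke_statement).
Premise 7 is O(revoke_statement → ¬authorize_schedule); since O(revoke_statement), deontic closure gives O(¬authorize_schedule).
Premises 1, 2, 3, 4, 8, 9 do not contribute to this derivation.
Hence ¬authorize_schedule is obligatory.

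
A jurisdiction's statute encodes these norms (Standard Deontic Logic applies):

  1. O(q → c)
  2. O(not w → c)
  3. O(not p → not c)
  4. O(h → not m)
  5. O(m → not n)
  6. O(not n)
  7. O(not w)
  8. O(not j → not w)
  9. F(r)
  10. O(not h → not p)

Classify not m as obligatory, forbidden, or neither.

Obligatory

Premise 7 gives O(not w).
From O(not w) and premise 2, O(not w → c), we obtain O(c).
Premise 3, O(not p → not c), contraposes to O(c → p); with O(c) we get O(p).
Premise 10 is O(not h → not p); contrapositively O(p → h). Since O(p) holds, K gives O(h).
Applying K to premise 4 (O(h → not m)) and O(h) yields O(not m).
Premises 1, 5, 6, 8, 9 do not contribute to this derivation.
Hence not m is obligatory.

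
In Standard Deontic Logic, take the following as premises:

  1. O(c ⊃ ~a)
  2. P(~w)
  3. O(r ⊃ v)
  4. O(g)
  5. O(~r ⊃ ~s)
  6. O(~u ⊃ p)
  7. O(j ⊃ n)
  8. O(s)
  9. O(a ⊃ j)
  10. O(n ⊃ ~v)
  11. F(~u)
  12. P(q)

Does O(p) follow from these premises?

Premise 6 is O(~u ⊃ p), but O(~u) is not derivable from the premises, so it does not yield O(p).
No other premise forces O(p). An ideal world satisfying every premise can still have p false, so O(p) is not derivable.

No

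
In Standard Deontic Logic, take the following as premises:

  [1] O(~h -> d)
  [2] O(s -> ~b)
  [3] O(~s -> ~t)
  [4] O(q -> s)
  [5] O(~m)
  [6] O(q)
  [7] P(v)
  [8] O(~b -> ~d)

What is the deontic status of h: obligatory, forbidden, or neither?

From premise 6 we have O(q).
Applying K to premise 4 (O(q -> s)) and O(q) yields O(s).
Premise 2 is O(s -> ~b); since O(s), deontic closure gives O(~b).
From O(~b) and premise 8, O(~b -> ~d), we obtain O(~d).
Premise 1 is O(~h -> d); contrapositively O(~d -> h). Since O(~d) holds, K gives O(h).
Premises 3, 5, 7 do not contribute to this derivation.
Hence h is obligatory.

Obligatory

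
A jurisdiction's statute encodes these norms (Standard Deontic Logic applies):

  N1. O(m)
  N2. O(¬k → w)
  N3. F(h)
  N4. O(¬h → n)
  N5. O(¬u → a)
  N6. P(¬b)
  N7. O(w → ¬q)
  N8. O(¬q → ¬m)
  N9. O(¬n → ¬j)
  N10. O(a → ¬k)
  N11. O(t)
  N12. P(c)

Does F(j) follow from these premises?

No

Premise 9 is O(¬n → ¬j), but O(¬n) is not derivable from the premises, so it does not yield O(¬j).
No other premise forces O(¬j). An ideal world satisfying every premise can still have j true, so F(j) is not derivable.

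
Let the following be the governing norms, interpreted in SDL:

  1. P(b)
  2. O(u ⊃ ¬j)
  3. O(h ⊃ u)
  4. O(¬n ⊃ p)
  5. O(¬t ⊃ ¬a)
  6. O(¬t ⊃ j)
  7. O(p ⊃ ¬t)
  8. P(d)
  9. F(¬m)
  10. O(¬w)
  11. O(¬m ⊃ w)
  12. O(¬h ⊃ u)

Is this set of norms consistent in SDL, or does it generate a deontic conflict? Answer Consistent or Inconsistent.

Consistent

Premise 11 is O(¬m ⊃ w), but O(¬m) is not derivable from the premises, so it does not yield O(w).
So O(w) is not derivable, and the apparent clash with O(¬w) does not arise.
A world satisfying every obligation exists (e.g. a=false, b=false, d=false, h=false, j=false, m=true, n=true, p=false, t=true, u=true, w=false); no atom is both obligatory and forbidden, so the set is consistent.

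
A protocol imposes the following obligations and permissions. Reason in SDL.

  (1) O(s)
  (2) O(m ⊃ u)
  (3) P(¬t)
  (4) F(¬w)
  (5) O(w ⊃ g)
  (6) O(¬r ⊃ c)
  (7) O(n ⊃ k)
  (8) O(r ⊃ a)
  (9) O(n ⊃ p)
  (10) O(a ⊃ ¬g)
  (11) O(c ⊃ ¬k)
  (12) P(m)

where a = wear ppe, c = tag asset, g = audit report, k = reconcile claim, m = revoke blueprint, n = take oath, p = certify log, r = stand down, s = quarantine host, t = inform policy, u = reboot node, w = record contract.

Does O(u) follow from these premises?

Premise 2 is O(m ⊃ u), but O(m) is not derivable from the premises (the permission P(m) asserts only ¬O(¬m), not O(m)), so it does not yield O(u).
No other premise forces O(u). An ideal world satisfying every premise can still have u false, so O(u) is not derivable.

No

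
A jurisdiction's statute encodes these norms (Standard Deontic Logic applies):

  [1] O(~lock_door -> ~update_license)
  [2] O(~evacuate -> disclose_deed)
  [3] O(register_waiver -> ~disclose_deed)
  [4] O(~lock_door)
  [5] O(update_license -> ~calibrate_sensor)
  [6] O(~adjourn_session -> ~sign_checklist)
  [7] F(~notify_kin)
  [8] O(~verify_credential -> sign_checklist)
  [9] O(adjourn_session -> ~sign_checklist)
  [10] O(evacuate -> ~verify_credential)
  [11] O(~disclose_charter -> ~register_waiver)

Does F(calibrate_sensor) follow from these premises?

Premise 5 is O(update_license -> ~calibrate_sensor), but O(update_license) is not derivable from the premises, so it does not yield O(~calibrate_sensor).
No other premise forces O(~calibrate_sensor). An ideal world satisfying every premise can still have calibrate_sensor true, so F(calibrate_sensor) is not derivable.

No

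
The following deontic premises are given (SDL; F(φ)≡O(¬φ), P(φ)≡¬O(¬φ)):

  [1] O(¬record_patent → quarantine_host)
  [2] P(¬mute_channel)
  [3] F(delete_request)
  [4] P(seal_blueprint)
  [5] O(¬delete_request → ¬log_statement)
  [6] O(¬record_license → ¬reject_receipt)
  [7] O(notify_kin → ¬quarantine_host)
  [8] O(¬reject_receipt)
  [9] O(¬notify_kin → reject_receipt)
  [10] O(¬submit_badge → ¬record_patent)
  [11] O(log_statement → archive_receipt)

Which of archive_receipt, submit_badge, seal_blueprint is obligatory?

submit_badge

Premise 8 states O(¬reject_receipt) outright.
Premise 9, O(¬notify_kin → reject_receipt), contraposes to O(¬reject_receipt → notify_kin); with O(¬reject_receipt) we get O(notify_kin).
Premise 7 is O(notify_kin → ¬quarantine_host); since O(notify_kin), deontic closure gives O(¬quarantine_host).
The contrapositive of premise 1 (O(¬record_patent → quarantine_host)) is O(¬quarantine_host → record_patent), and O(¬quarantine_host) is already established, so O(record_patent).
Premise 10, O(¬submit_badge → ¬record_patent), contraposes to O(record_patent → submit_badge); with O(record_patent) we get O(submit_badge).
So O(submit_badge) holds — submit_badge is obligatory. None of the other listed options is made obligatory by any chain of premises.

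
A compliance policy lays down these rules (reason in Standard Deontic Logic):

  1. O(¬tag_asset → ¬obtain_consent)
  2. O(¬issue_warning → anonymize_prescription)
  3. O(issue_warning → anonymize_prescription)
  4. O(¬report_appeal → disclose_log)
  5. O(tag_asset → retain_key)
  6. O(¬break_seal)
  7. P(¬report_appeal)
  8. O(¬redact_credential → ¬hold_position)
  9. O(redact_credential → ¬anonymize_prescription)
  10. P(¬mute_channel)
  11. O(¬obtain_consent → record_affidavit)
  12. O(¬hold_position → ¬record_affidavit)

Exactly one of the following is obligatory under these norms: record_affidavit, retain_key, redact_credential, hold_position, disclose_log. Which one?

retain_key

By case analysis on issue_warning: premise 3 gives O(issue_warning → anonymize_prescription) and premise 2 gives O(¬issue_warning → anonymize_prescription), so O(anonymize_prescription) either way.
Premise 9, O(redact_credential → ¬anonymize_prescription), contraposes to O(anonymize_prescription → ¬redact_credential); with O(anonymize_prescription) we get O(¬redact_credential).
From O(¬redact_credential) and premise 8, O(¬redact_credential → ¬hold_position), we obtain O(¬hold_position).
Applying K to premise 12 (O(¬hold_position → ¬record_affidavit)) and O(¬hold_position) yields O(¬record_affidavit).
Premise 11 is O(¬obtain_consent → record_affidavit); contrapositively O(¬record_affidavit → obtain_consent). Since O(¬record_affidavit) holds, K gives O(obtain_consent).
The contrapositive of premise 1 (O(¬tag_asset → ¬obtain_consent)) is O(obtain_consent → tag_asset), and O(obtain_consent) is already established, so O(tag_asset).
Applying K to premise 5 (O(tag_asset → retain_key)) and O(tag_asset) yields O(retain_key).
So O(retain_key) holds — retain_key is obligatory. None of the other listed options is made obligatory by any chain of premises.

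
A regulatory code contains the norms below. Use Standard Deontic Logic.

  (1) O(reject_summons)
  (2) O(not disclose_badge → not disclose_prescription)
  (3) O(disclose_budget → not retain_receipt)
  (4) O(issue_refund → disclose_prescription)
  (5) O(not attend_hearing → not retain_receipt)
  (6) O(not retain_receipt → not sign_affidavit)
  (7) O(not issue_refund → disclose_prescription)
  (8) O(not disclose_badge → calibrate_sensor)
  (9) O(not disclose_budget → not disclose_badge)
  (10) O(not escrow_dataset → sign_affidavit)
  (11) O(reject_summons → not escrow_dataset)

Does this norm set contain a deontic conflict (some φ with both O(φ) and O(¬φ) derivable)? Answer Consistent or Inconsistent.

Inconsistent

By case analysis on issue_refund: premise 4 gives O(issue_refund → disclose_prescription) and premise 7 gives O(not issue_refund → disclose_prescription), so O(disclose_prescription) either way.
Premise 2, O(not disclose_badge → not disclose_prescription), contraposes to O(disclose_prescription → disclose_badge); with O(disclose_prescription) we get O(disclose_badge).
The contrapositive of premise 9 (O(not disclose_budget → not disclose_badge)) is O(disclose_badge → disclose_budget), and O(disclose_badge) is already established, so O(disclose_budget).
Applying K to premise 3 (O(disclose_budget → not retain_receipt)) and O(disclose_budget) yields O(not retain_receipt).
Premise 6 is O(not retain_receipt → not sign_affidavit); since O(not retain_receipt), deontic closure gives O(not sign_affidavit).
Premise 10, O(not escrow_dataset → sign_affidavit), contraposes to O(not sign_affidavit → escrow_dataset); with O(not sign_affidavit) we get O(escrow_dataset).
Premise 11, O(reject_summons → not escrow_dataset), contraposes to O(escrow_dataset → not reject_summons); with O(escrow_dataset) we get O(not reject_summons).
However, premise 1 gives O(reject_summons).
We now have both O(not reject_summons) and O(reject_summons) — reject_summons is simultaneously obligatory and forbidden, violating the D-axiom.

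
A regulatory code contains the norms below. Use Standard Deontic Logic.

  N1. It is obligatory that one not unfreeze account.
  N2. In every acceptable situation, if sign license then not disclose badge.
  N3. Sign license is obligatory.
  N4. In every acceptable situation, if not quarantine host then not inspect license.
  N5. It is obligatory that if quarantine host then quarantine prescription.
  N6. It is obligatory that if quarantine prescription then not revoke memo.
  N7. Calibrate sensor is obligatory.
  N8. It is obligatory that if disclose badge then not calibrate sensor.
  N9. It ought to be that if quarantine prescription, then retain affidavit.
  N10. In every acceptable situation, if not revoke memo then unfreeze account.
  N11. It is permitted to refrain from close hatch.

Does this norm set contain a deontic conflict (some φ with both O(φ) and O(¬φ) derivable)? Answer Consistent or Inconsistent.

Premise 8 is O(disclose_badge → ¬calibrate_sensor), but O(disclose_badge) is not derivable from the premises, so it does not yield O(¬calibrate_sensor).
So O(¬calibrate_sensor) is not derivable, and the apparent clash with O(calibrate_sensor) does not arise.
A world satisfying every obligation exists (e.g. calibrate_sensor=true, close_hatch=false, disclose_badge=false, inspect_license=false, quarantine_host=false, quarantine_prescription=false, retain_affidavit=false, revoke_memo=true, sign_license=true, unfreeze_account=false); no atom is both obligatory and forbidden, so the set is consistent.

Consistent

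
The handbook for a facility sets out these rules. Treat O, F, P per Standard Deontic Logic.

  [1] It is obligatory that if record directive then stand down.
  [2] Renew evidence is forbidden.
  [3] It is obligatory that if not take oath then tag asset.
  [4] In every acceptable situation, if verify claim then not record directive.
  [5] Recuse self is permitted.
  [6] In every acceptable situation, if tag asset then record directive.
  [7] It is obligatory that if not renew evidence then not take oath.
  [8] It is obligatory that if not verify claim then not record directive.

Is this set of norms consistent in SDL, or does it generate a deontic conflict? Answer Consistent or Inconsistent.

Inconsistent

By case analysis on ¬verify_claim: premise 8 gives O(¬verify_claim → ¬record_directive) and premise 4 gives O(verify_claim → ¬record_directive), so O(¬record_directive) either way.
Premise 6, O(tag_asset → record_directive), contraposes to O(¬record_directive → ¬tag_asset); with O(¬record_directive) we get O(¬tag_asset).
Premise 3 is O(¬take_oath → tag_asset); contrapositively O(¬tag_asset → take_oath). Since O(¬tag_asset) holds, K gives O(take_oath).
Premise 7 is O(¬renew_evidence → ¬take_oath); contrapositively O(take_oath → renew_evidence). Since O(take_oath) holds, K gives O(renew_evidence).
However, F(renew_evidence) at premise 2 amounts to O(¬renew_evidence).
We now have both O(renew_evidence) and O(¬renew_evidence) — renew_evidence is simultaneously obligatory and forbidden, violating the D-axiom.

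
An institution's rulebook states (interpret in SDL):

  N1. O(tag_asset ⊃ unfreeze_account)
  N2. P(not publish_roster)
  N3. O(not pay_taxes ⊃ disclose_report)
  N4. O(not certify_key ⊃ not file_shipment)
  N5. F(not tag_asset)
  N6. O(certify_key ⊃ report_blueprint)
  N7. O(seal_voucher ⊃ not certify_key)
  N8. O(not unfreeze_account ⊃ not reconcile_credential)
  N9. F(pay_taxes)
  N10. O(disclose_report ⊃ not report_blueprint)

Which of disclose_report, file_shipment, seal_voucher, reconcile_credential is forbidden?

file_shipment

F(pay_taxes) at premise 9 means O(not pay_taxes).
Applying K to premise 3 (O(not pay_taxes ⊃ disclose_report)) and O(not pay_taxes) yields O(disclose_report).
With premise 10, O(disclose_report ⊃ not report_blueprint), the K-axiom yields O(not report_blueprint).
The contrapositive of premise 6 (O(certify_key ⊃ report_blueprint)) is O(not report_blueprint ⊃ not certify_key), and O(not report_blueprint) is already established, so O(not certify_key).
With premise 4, O(not certify_key ⊃ not file_shipment), the K-axiom yields O(not file_shipment).
So O(not file_shipment) holds, i.e. file_shipment is forbidden. None of the other listed options is forbidden under the premises.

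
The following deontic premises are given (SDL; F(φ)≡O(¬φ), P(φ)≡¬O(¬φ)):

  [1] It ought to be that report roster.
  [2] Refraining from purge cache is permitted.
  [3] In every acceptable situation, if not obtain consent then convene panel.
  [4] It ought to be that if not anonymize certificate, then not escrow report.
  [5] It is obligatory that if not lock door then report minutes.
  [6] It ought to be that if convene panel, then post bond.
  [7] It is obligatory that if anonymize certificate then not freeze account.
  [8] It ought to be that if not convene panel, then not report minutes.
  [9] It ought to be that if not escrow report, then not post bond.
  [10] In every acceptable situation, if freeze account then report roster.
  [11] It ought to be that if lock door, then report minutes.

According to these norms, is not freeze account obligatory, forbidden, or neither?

Premises 11 and 5 are O(lock_door → report_minutes) and O(¬lock_door → report_minutes); every ideal world satisfies lock_door or ¬lock_door, so in either case report_minutes holds — hence O(report_minutes).
Premise 8, O(¬convene_panel → ¬report_minutes), contraposes to O(report_minutes → convene_panel); with O(report_minutes) we get O(convene_panel).
From O(convene_panel) and premise 6, O(convene_panel → post_bond), we obtain O(post_bond).
Premise 9, O(¬escrow_report → ¬post_bond), contraposes to O(post_bond → escrow_report); with O(post_bond) we get O(escrow_report).
Premise 4 is O(¬anonymize_certificate → ¬escrow_report); contrapositively O(escrow_report → anonymize_certificate). Since O(escrow_report) holds, K gives O(anonymize_certificate).
Applying K to premise 7 (O(anonymize_certificate → ¬freeze_account)) and O(anonymize_certificate) yields O(¬freeze_account).
Premises 1, 2, 3, 10 do not contribute to this derivation.
Hence ¬freeze_account is obligatory.

Obligatory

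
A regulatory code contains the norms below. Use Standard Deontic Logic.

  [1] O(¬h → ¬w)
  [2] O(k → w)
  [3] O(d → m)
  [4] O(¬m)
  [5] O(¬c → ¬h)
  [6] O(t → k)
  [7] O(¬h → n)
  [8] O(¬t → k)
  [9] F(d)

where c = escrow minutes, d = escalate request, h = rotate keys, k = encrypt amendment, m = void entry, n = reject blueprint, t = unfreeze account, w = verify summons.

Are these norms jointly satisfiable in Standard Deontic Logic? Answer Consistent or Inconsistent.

Consistent

Premise 3 is O(d → m), but O(d) is not derivable from the premises, so it does not yield O(m).
So O(m) is not derivable, and the apparent clash with O(¬m) does not arise.
A world satisfying every obligation exists (e.g. c=true, d=false, h=true, k=true, m=false, n=false, t=false, w=true); no atom is both obligatory and forbidden, so the set is consistent.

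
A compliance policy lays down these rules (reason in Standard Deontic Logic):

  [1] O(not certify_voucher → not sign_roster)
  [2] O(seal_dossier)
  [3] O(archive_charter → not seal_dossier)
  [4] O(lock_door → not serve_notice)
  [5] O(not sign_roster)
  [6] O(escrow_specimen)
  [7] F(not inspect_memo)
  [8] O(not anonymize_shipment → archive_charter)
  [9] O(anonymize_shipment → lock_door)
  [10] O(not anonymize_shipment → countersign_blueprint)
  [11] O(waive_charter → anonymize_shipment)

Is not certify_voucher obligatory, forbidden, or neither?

Neither

Premise 1 is O(not certify_voucher → not sign_roster); even if O(not sign_roster) held, inferring O(not certify_voucher) would be affirming the consequent — invalid.
No premise or chain of K-axiom applications forces O(not certify_voucher), and none forces O(certify_voucher). So not certify_voucher is neither obligatory nor forbidden under these norms.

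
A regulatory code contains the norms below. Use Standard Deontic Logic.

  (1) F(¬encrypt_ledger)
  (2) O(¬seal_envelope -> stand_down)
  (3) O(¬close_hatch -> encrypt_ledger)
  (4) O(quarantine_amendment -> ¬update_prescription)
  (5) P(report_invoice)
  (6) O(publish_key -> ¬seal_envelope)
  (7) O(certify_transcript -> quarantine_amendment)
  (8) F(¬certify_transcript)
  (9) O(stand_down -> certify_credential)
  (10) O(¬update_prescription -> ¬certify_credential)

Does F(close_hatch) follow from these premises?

Premise 3 is O(¬close_hatch -> encrypt_ledger); even if O(encrypt_ledger) held, inferring O(¬close_hatch) would be affirming the consequent — invalid.
No other premise forces O(¬close_hatch). An ideal world satisfying every premise can still have close_hatch true, so F(close_hatch) is not derivable.

No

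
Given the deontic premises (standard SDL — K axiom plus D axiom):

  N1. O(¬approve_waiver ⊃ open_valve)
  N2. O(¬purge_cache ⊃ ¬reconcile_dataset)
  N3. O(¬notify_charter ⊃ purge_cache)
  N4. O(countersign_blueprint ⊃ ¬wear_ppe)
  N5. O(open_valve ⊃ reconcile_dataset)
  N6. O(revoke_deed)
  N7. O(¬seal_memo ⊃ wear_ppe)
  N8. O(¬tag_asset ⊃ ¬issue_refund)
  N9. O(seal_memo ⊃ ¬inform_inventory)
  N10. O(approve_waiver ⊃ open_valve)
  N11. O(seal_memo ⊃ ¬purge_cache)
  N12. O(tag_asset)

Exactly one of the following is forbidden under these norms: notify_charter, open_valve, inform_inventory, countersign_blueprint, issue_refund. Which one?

countersign_blueprint

By case analysis on approve_waiver: premise 10 gives O(approve_waiver ⊃ open_valve) and premise 1 gives O(¬approve_waiver ⊃ open_valve), so O(open_valve) either way.
Premise 5 is O(open_valve ⊃ reconcile_dataset); since O(open_valve), deontic closure gives O(reconcile_dataset).
Premise 2 is O(¬purge_cache ⊃ ¬reconcile_dataset); contrapositively O(reconcile_dataset ⊃ purge_cache). Since O(reconcile_dataset) holds, K gives O(purge_cache).
The contrapositive of premise 11 (O(seal_memo ⊃ ¬purge_cache)) is O(purge_cache ⊃ ¬seal_memo), and O(purge_cache) is already established, so O(¬seal_memo).
Applying K to premise 7 (O(¬seal_memo ⊃ wear_ppe)) and O(¬seal_memo) yields O(wear_ppe).
Premise 4, O(countersign_blueprint ⊃ ¬wear_ppe), contraposes to O(wear_ppe ⊃ ¬countersign_blueprint); with O(wear_ppe) we get O(¬countersign_blueprint).
So O(¬countersign_blueprint) holds, i.e. countersign_blueprint is forbidden. None of the other listed options is forbidden under the premises.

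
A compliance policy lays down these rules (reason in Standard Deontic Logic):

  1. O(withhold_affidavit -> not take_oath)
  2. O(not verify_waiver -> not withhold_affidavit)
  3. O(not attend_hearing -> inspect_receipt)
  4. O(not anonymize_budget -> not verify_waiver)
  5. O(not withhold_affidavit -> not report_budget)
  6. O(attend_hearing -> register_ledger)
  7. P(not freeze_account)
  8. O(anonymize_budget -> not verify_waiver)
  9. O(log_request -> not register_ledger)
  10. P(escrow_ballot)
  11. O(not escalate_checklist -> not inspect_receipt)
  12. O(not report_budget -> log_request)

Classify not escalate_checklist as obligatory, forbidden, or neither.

Forbidden

Premises 4 and 8 cover both cases: O(not anonymize_budget -> not verify_waiver) and O(anonymize_budget -> not verify_waiver). Since not anonymize_budget ∨ anonymize_budget is a tautology, O(not verify_waiver) follows.
With premise 2, O(not verify_waiver -> not withhold_affidavit), the K-axiom yields O(not withhold_affidavit).
Applying K to premise 5 (O(not withhold_affidavit -> not report_budget)) and O(not withhold_affidavit) yields O(not report_budget).
Applying K to premise 12 (O(not report_budget -> log_request)) and O(not report_budget) yields O(log_request).
Premise 9 is O(log_request -> not register_ledger); since O(log_request), deontic closure gives O(not register_ledger).
Premise 6 is O(attend_hearing -> register_ledger); contrapositively O(not register_ledger -> not attend_hearing). Since O(not register_ledger) holds, K gives O(not attend_hearing).
Premise 3 is O(not attend_hearing -> inspect_receipt); since O(not attend_hearing), deontic closure gives O(inspect_receipt).
The contrapositive of premise 11 (O(not escalate_checklist -> not inspect_receipt)) is O(inspect_receipt -> escalate_checklist), and O(inspect_receipt) is already established, so O(escalate_checklist).
Premises 1, 7, 10 do not contribute to this derivation.
Thus O(escalate_checklist), which is F(not escalate_checklist): not escalate_checklist is forbidden.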